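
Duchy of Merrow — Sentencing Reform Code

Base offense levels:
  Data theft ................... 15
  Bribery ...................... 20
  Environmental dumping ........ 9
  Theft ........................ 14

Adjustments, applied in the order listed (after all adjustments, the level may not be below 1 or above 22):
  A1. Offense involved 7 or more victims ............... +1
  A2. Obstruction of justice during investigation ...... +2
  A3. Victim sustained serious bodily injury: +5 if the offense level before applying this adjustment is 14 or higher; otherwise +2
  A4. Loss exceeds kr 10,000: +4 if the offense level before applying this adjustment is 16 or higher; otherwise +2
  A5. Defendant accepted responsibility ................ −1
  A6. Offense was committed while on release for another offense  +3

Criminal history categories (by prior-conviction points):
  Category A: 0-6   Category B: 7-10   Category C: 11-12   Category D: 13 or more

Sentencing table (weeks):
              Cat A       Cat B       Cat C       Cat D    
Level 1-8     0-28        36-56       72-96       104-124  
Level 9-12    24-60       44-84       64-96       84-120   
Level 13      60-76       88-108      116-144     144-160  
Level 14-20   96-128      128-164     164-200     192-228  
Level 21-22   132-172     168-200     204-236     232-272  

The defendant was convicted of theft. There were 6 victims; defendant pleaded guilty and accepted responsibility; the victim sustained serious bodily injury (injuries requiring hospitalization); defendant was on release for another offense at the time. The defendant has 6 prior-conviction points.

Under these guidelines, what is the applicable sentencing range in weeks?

132-172 weeks

Base offense level for theft: 14.
A1 does not apply.
A2 does not apply.
A3 applies (level before this adjustment is 14 ≥ 14, so +5): 14 + 5 = 19.
A5 applies: 19 − 1 = 18.
A6 applies: 18 + 3 = 21.
Final offense level: 21.
Criminal history: 6 prior points → Category A (0-6).
Level 21 falls in the 21-22 band.
Grid: Level 21-22 × Category A = 132-172 weeks.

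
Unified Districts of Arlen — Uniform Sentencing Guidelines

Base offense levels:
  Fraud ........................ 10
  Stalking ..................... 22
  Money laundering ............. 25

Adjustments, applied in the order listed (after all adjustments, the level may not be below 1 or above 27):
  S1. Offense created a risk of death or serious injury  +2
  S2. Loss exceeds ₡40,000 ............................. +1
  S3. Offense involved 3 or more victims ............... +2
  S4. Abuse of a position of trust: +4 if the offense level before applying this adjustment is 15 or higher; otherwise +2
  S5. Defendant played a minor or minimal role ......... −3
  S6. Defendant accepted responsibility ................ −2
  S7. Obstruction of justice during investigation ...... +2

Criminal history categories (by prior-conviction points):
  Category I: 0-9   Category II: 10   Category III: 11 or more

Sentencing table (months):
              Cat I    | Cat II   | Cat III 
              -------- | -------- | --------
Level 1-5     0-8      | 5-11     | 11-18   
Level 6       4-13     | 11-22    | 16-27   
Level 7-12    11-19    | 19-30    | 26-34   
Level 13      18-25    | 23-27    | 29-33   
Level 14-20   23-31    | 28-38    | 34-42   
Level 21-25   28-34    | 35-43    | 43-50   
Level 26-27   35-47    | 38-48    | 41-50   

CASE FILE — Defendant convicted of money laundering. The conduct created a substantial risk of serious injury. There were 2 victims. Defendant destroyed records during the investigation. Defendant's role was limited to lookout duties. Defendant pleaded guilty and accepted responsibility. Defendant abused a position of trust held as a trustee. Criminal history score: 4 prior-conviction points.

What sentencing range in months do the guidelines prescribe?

35-47 months

Base offense level for money laundering: 25.
S1 applies: 25 + 2 = 27.
S2 does not apply.
S3 does not apply.
S4 applies (level before this adjustment is 27 ≥ 15, so +4): 27 + 4 = 31.
S5 applies: 31 − 3 = 28.
S6 applies: 28 − 2 = 26.
S7 applies: 26 + 2 = 28.
Level 28 exceeds the maximum of 27; capped at 27.
Final offense level: 27.
Criminal history: 4 prior points → Category I (0-9).
Level 27 falls in the 26-27 band.
Grid: Level 26-27 × Category I = 35-47 months.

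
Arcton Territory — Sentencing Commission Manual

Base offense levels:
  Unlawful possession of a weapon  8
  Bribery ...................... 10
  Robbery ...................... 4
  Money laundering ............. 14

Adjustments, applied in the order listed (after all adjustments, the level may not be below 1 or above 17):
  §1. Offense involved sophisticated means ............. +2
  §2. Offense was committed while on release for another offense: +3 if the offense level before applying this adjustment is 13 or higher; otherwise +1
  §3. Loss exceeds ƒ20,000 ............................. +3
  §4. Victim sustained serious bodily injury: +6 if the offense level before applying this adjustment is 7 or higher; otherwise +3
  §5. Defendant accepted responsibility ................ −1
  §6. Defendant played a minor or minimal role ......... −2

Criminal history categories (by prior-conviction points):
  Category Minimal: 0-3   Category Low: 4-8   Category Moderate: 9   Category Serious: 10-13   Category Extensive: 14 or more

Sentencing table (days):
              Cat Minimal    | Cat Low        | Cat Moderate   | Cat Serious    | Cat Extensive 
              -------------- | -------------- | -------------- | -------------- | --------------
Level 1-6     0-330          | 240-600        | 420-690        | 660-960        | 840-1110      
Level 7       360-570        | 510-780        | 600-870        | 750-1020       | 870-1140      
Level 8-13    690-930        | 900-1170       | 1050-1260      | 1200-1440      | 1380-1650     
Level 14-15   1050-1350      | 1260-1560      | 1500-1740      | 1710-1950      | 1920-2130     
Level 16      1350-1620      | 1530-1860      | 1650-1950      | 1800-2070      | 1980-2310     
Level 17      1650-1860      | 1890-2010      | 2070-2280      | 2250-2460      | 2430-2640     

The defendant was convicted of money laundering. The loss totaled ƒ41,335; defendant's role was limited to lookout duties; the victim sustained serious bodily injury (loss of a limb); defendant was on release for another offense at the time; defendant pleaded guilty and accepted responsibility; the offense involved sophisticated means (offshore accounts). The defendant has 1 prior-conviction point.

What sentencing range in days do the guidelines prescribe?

1650-1860 days

Base offense level for money laundering: 14.
§1 applies: 14 + 2 = 16.
§2 applies (level before this adjustment is 16 ≥ 13, so +3): 16 + 3 = 19.
§3 applies: 19 + 3 = 22.
§4 applies (level before this adjustment is 22 ≥ 7, so +6): 22 + 6 = 28.
§5 applies: 28 − 1 = 27.
§6 applies: 27 − 2 = 25.
Level 25 exceeds the maximum of 17; capped at 17.
Final offense level: 17.
Criminal history: 1 prior point → Category Minimal (0-3).
Level 17 falls in the 17 band.
Grid: Level 17 × Category Minimal = 1650-1860 days.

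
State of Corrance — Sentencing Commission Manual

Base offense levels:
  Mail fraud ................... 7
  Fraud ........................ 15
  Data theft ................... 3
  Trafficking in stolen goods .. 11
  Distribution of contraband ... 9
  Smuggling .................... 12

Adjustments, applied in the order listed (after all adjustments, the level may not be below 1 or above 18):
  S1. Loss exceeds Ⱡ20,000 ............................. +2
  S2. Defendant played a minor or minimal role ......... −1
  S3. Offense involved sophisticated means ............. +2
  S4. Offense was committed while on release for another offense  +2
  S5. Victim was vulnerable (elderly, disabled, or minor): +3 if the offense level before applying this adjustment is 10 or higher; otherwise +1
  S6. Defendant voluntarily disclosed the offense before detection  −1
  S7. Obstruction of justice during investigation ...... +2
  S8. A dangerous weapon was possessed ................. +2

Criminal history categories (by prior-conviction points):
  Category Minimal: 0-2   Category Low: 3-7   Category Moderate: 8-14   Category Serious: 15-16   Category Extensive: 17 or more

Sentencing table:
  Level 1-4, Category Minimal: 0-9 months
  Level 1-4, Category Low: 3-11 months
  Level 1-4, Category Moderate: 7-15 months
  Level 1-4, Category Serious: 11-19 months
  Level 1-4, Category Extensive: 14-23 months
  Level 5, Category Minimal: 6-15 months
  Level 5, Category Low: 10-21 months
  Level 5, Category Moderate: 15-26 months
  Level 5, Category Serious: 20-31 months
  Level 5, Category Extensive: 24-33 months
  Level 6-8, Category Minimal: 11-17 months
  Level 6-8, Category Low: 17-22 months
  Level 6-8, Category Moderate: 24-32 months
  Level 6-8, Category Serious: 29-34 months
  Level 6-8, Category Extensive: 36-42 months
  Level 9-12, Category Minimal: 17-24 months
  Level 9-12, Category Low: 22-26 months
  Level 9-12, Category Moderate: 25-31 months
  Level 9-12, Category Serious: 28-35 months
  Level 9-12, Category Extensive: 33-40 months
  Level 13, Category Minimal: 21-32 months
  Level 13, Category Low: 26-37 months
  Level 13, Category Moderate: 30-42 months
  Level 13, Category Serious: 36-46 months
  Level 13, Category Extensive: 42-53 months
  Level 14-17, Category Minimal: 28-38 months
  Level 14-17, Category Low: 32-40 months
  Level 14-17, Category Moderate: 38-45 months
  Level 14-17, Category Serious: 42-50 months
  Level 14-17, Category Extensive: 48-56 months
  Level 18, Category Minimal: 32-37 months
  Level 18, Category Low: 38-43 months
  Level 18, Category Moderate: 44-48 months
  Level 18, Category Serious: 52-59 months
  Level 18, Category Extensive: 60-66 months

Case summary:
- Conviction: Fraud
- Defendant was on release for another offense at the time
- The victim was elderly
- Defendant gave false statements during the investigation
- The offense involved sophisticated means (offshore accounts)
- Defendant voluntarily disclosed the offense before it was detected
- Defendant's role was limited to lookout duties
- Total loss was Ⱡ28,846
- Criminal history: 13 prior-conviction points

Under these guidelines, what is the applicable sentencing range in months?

Base offense level for fraud: 15.
S1 applies: 15 + 2 = 17.
S2 applies: 17 − 1 = 16.
S3 applies: 16 + 2 = 18.
S4 applies: 18 + 2 = 20.
S5 applies (level before this adjustment is 20 ≥ 10, so +3): 20 + 3 = 23.
S6 applies: 23 − 1 = 22.
S7 applies: 22 + 2 = 24.
Level 24 exceeds the maximum of 18; capped at 18.
Final offense level: 18.
Criminal history: 13 prior points → Category Moderate (8-14).
Level 18 falls in the 18 band.
Grid: Level 18 × Category Moderate = 44-48 months.

44-48 months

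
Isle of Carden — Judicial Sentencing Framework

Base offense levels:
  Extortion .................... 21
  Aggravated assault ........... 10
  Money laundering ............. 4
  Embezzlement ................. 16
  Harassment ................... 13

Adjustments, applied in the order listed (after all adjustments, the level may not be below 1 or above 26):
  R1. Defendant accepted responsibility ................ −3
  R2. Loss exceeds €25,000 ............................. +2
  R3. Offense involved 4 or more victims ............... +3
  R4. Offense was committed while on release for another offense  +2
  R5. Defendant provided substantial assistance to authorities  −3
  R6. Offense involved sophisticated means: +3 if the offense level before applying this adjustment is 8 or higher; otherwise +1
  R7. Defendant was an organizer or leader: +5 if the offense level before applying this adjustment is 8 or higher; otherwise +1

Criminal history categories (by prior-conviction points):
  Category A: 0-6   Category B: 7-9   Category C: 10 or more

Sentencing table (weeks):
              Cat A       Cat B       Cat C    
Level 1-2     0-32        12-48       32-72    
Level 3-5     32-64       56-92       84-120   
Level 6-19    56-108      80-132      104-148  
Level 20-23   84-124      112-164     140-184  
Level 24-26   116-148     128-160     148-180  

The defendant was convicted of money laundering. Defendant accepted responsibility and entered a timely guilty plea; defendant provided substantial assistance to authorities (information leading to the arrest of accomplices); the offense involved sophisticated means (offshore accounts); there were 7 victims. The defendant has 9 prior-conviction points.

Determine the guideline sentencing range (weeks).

Base offense level for money laundering: 4.
R1 applies: 4 − 3 = 1.
R2 does not apply.
R3 applies: 1 + 3 = 4.
R4 does not apply.
R5 applies: 4 − 3 = 1.
R6 applies (level before this adjustment is 1 < 8, so +1): 1 + 1 = 2.
Final offense level: 2.
Criminal history: 9 prior points → Category B (7-9).
Level 2 falls in the 1-2 band.
Grid: Level 1-2 × Category B = 12-48 weeks.

12-48 weeks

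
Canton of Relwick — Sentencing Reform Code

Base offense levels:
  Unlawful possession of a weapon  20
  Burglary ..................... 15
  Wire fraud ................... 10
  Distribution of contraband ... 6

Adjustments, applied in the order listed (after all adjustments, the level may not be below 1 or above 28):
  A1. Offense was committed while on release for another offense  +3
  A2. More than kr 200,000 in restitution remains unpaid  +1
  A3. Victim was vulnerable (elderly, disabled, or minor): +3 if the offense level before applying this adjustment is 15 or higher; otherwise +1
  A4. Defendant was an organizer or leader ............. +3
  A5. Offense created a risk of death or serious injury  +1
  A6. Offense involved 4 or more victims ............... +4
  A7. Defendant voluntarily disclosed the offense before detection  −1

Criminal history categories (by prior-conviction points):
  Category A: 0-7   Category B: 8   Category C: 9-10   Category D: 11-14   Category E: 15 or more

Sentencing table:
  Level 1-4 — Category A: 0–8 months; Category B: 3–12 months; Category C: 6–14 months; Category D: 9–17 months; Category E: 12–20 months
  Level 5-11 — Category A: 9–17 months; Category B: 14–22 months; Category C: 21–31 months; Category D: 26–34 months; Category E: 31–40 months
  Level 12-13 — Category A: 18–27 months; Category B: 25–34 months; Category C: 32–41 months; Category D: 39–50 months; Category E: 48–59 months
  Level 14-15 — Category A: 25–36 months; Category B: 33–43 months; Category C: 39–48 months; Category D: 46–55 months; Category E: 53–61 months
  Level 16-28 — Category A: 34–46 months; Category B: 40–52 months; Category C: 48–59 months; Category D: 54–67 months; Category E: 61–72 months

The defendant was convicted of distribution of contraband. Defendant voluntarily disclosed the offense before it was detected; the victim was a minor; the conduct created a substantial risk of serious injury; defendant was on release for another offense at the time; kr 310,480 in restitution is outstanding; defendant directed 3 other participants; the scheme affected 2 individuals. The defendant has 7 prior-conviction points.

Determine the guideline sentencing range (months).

Base offense level for distribution of contraband: 6.
A1 applies: 6 + 3 = 9.
A2 applies: 9 + 1 = 10.
A3 applies (level before this adjustment is 10 < 15, so +1): 10 + 1 = 11.
A4 applies: 11 + 3 = 14.
A5 applies: 14 + 1 = 15.
A6 does not apply.
A7 applies: 15 − 1 = 14.
Final offense level: 14.
Criminal history: 7 prior points → Category A (0-7).
Level 14 falls in the 14-15 band.
Grid: Level 14-15 × Category A = 25-36 months.

25-36 months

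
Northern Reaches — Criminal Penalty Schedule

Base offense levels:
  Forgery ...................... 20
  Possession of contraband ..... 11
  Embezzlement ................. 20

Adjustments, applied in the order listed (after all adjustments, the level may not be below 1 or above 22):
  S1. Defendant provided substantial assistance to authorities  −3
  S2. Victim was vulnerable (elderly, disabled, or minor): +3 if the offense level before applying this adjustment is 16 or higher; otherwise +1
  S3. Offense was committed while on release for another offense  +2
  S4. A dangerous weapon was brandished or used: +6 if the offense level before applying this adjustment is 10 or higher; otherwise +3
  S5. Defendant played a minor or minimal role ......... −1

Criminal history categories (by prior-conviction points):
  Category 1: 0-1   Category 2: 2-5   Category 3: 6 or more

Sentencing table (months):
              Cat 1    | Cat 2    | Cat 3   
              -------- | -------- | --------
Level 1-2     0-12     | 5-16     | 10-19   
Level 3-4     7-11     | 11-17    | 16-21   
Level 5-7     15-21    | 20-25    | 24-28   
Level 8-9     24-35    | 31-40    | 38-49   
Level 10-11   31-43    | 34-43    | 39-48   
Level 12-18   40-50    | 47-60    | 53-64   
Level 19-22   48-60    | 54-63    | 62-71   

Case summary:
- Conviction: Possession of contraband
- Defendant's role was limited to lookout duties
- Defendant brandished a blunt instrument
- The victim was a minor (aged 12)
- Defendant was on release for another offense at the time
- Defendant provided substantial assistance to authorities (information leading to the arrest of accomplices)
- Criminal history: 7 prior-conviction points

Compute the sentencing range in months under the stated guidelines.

Base offense level for possession of contraband: 11.
S1 applies: 11 − 3 = 8.
S2 applies (level before this adjustment is 8 < 16, so +1): 8 + 1 = 9.
S3 applies: 9 + 2 = 11.
S4 applies (level before this adjustment is 11 ≥ 10, so +6): 11 + 6 = 17.
S5 applies: 17 − 1 = 16.
Final offense level: 16.
Criminal history: 7 prior points → Category 3 (6+).
Level 16 falls in the 12-18 band.
Grid: Level 12-18 × Category 3 = 53-64 months.

53-64 months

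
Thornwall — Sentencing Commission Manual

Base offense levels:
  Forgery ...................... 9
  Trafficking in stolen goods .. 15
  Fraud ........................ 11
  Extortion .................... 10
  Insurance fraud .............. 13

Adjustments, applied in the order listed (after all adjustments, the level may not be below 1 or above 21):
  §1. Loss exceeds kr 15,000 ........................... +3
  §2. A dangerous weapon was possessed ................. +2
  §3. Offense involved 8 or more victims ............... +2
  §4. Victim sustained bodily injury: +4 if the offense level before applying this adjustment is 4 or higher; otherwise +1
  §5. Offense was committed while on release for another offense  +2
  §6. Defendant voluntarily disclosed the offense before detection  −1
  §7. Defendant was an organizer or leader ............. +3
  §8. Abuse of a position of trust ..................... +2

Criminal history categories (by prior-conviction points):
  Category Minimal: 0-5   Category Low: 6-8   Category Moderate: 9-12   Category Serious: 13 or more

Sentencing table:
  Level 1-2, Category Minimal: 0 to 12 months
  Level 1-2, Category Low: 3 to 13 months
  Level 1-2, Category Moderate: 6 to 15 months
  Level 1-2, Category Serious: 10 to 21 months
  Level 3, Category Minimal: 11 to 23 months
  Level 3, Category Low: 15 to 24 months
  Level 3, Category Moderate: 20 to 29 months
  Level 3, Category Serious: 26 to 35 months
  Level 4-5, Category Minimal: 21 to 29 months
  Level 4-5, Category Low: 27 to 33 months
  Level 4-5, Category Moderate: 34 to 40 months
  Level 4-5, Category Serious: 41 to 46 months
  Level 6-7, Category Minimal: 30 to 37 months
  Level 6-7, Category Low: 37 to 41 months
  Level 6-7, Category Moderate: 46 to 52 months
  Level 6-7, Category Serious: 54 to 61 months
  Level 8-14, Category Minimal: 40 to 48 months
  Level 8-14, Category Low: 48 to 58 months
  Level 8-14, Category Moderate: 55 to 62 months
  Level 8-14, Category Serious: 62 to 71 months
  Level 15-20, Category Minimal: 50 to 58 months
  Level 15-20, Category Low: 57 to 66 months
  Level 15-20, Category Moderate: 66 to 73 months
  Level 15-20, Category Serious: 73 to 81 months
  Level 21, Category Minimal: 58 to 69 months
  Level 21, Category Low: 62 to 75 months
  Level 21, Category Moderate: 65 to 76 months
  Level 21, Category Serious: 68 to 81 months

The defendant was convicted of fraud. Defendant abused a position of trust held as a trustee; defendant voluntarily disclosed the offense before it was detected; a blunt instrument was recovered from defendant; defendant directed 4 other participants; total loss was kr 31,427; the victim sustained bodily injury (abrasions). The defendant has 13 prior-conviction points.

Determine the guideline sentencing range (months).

68-81 months

Base offense level for fraud: 11.
§1 applies: 11 + 3 = 14.
§2 applies: 14 + 2 = 16.
§3 does not apply.
§4 applies (level before this adjustment is 16 ≥ 4, so +4): 16 + 4 = 20.
§5 does not apply.
§6 applies: 20 − 1 = 19.
§7 applies: 19 + 3 = 22.
§8 applies: 22 + 2 = 24.
Level 24 exceeds the maximum of 21; capped at 21.
Final offense level: 21.
Criminal history: 13 prior points → Category Serious (13+).
Level 21 falls in the 21 band.
Grid: Level 21 × Category Serious = 68-81 months.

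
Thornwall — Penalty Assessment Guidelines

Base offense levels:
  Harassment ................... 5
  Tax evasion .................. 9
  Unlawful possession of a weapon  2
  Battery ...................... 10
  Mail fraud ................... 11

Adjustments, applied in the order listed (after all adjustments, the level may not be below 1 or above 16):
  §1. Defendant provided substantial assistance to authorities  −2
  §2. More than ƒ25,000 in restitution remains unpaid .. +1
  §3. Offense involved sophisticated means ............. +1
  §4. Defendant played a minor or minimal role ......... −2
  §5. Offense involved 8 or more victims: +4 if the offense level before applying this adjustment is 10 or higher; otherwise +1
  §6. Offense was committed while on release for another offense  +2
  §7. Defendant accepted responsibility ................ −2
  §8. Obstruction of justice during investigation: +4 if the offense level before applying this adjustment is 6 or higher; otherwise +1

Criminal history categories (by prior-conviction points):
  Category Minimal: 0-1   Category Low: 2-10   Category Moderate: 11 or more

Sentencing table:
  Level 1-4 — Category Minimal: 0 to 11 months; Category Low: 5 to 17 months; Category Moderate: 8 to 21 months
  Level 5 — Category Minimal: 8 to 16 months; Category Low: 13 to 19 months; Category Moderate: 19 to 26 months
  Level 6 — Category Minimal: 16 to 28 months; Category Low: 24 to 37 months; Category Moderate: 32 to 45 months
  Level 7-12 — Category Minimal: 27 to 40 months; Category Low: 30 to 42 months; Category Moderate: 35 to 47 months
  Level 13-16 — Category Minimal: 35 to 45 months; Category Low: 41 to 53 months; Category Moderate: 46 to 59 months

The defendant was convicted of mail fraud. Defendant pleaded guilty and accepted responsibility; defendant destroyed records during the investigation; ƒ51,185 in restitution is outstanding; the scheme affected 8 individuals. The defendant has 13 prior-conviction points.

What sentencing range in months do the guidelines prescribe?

46-59 months

Base offense level for mail fraud: 11.
§2 applies: 11 + 1 = 12.
§4 does not apply.
§5 applies (level before this adjustment is 12 ≥ 10, so +4): 12 + 4 = 16.
§7 applies: 16 − 2 = 14.
§8 applies (level before this adjustment is 14 ≥ 6, so +4): 14 + 4 = 18.
Level 18 exceeds the maximum of 16; capped at 16.
Final offense level: 16.
Criminal history: 13 prior points → Category Moderate (11+).
Level 16 falls in the 13-16 band.
Grid: Level 13-16 × Category Moderate = 46-59 months.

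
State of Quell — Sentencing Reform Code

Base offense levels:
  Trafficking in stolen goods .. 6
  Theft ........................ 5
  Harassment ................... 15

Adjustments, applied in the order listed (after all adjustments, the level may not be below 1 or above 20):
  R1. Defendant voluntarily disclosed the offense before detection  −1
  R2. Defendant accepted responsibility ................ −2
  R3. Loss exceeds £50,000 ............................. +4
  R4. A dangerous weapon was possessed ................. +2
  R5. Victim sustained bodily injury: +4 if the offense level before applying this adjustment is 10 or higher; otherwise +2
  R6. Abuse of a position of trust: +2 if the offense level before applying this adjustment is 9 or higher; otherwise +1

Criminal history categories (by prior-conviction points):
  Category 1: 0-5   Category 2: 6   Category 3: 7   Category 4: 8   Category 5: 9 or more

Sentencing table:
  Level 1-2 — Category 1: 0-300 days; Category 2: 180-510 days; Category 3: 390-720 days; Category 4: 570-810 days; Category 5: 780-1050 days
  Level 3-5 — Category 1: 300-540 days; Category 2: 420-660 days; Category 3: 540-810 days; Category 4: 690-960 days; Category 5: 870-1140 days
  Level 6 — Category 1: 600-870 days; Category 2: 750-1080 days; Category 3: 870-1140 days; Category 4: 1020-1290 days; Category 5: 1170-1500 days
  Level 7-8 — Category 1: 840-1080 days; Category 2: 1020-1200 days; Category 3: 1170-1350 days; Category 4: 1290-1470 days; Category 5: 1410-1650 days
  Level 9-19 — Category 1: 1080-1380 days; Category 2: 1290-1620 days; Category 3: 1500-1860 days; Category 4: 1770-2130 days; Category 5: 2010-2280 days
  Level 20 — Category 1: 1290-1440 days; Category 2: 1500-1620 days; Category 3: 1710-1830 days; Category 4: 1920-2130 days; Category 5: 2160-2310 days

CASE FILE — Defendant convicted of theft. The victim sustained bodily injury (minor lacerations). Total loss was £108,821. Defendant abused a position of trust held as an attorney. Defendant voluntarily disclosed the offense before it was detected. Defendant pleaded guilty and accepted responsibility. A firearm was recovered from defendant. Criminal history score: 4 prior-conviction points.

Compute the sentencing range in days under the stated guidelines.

Base offense level for theft: 5.
R1 applies: 5 − 1 = 4.
R2 applies: 4 − 2 = 2.
R3 applies: 2 + 4 = 6.
R4 applies: 6 + 2 = 8.
R5 applies (level before this adjustment is 8 < 10, so +2): 8 + 2 = 10.
R6 applies (level before this adjustment is 10 ≥ 9, so +2): 10 + 2 = 12.
Final offense level: 12.
Criminal history: 4 prior points → Category 1 (0-5).
Level 12 falls in the 9-19 band.
Grid: Level 9-19 × Category 1 = 1080-1380 days.

1080-1380 days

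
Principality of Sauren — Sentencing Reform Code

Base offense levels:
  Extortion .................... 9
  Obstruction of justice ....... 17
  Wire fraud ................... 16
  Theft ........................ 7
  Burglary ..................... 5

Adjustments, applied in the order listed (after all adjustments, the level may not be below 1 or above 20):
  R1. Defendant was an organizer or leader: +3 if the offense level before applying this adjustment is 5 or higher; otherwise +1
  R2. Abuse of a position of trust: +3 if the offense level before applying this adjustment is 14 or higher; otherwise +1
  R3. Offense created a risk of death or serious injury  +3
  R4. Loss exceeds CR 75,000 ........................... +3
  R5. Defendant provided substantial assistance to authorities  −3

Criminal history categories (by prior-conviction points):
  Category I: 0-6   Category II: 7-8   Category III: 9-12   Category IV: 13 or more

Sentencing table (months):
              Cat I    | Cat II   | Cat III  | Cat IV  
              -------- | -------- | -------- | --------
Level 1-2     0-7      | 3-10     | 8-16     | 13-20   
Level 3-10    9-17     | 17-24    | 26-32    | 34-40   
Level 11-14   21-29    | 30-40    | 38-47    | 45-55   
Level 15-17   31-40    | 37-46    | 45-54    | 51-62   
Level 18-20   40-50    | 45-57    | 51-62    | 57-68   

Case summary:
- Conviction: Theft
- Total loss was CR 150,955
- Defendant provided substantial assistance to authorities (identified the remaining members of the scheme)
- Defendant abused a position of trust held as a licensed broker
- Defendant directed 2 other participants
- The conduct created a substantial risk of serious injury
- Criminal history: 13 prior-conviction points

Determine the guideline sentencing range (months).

45-55 months

Base offense level for theft: 7.
R1 applies (level before this adjustment is 7 ≥ 5, so +3): 7 + 3 = 10.
R2 applies (level before this adjustment is 10 < 14, so +1): 10 + 1 = 11.
R3 applies: 11 + 3 = 14.
R4 applies: 14 + 3 = 17.
R5 applies: 17 − 3 = 14.
Final offense level: 14.
Criminal history: 13 prior points → Category IV (13+).
Level 14 falls in the 11-14 band.
Grid: Level 11-14 × Category IV = 45-55 months.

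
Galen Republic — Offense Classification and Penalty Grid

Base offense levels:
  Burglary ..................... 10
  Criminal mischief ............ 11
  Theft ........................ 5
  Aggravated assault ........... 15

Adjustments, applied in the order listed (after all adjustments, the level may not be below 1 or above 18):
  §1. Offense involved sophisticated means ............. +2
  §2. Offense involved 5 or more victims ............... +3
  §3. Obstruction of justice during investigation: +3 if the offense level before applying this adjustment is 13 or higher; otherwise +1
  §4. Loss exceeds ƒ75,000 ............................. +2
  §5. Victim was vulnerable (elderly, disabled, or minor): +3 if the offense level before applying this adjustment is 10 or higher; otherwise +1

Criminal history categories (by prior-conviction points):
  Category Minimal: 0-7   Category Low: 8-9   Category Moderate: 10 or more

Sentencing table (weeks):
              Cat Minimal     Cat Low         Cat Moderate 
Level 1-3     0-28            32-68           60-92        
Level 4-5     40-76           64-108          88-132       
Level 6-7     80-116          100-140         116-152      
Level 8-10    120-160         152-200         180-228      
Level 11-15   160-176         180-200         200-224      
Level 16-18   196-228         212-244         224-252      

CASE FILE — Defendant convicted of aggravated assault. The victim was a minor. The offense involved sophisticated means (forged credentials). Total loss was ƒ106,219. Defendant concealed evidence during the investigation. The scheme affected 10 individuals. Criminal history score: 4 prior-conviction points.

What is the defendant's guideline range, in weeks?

Base offense level for aggravated assault: 15.
§1 applies: 15 + 2 = 17.
§2 applies: 17 + 3 = 20.
§3 applies (level before this adjustment is 20 ≥ 13, so +3): 20 + 3 = 23.
§4 applies: 23 + 2 = 25.
§5 applies (level before this adjustment is 25 ≥ 10, so +3): 25 + 3 = 28.
Level 28 exceeds the maximum of 18; capped at 18.
Final offense level: 18.
Criminal history: 4 prior points → Category Minimal (0-7).
Level 18 falls in the 16-18 band.
Grid: Level 16-18 × Category Minimal = 196-228 weeks.

196-228 weeks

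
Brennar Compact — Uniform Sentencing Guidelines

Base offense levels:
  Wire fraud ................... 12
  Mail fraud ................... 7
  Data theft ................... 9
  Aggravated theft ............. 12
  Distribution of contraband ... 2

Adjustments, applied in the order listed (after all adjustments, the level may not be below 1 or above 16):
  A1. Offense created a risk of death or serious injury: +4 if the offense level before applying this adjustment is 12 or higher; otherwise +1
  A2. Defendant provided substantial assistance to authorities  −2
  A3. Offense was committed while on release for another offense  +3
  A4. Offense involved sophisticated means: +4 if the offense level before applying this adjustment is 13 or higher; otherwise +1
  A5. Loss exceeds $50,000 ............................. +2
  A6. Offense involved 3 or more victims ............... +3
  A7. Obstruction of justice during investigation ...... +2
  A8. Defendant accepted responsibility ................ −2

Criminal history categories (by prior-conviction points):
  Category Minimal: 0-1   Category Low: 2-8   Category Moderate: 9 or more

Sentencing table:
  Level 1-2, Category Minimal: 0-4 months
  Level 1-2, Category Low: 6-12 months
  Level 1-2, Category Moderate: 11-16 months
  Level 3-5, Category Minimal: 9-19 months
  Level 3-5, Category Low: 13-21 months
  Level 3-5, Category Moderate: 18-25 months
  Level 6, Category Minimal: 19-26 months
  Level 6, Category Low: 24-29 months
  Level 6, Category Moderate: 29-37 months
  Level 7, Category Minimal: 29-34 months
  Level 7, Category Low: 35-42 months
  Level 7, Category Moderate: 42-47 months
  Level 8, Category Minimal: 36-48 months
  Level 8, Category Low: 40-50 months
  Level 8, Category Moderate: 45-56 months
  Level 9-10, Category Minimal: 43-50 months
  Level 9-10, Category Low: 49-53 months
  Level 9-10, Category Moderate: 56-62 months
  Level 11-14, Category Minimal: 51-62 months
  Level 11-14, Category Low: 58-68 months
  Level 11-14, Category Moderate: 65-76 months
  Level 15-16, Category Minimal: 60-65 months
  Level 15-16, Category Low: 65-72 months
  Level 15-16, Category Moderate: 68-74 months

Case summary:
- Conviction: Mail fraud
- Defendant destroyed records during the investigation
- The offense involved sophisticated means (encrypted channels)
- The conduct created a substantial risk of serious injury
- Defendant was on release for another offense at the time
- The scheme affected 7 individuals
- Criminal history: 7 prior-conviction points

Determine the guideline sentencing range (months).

Base offense level for mail fraud: 7.
A1 applies (level before this adjustment is 7 < 12, so +1): 7 + 1 = 8.
A3 applies: 8 + 3 = 11.
A4 applies (level before this adjustment is 11 < 13, so +1): 11 + 1 = 12.
A5 does not apply.
A6 applies: 12 + 3 = 15.
A7 applies: 15 + 2 = 17.
A8 does not apply.
Level 17 exceeds the maximum of 16; capped at 16.
Final offense level: 16.
Criminal history: 7 prior points → Category Low (2-8).
Level 16 falls in the 15-16 band.
Grid: Level 15-16 × Category Low = 65-72 months.

65-72 months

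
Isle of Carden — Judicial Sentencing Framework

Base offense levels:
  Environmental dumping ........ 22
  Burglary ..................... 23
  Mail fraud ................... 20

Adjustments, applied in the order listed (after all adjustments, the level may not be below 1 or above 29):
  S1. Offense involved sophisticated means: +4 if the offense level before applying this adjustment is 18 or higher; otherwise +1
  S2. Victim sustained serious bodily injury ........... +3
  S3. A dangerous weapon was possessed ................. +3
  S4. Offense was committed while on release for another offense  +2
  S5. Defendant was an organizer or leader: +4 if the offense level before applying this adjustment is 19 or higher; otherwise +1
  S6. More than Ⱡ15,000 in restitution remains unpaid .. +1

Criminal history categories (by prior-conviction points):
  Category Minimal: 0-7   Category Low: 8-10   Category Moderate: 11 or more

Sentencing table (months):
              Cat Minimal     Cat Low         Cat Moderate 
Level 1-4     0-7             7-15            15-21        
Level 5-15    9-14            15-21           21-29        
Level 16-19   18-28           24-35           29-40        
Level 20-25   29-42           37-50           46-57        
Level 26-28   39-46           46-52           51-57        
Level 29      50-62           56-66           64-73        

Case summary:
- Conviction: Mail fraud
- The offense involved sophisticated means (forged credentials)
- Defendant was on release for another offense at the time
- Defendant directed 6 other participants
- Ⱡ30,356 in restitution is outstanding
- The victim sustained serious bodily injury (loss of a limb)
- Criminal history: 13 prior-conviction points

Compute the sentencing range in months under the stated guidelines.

64-73 months

Base offense level for mail fraud: 20.
S1 applies (level before this adjustment is 20 ≥ 18, so +4): 20 + 4 = 24.
S2 applies: 24 + 3 = 27.
S4 applies: 27 + 2 = 29.
S5 applies (level before this adjustment is 29 ≥ 19, so +4): 29 + 4 = 33.
S6 applies: 33 + 1 = 34.
Level 34 exceeds the maximum of 29; capped at 29.
Final offense level: 29.
Criminal history: 13 prior points → Category Moderate (11+).
Level 29 falls in the 29 band.
Grid: Level 29 × Category Moderate = 64-73 months.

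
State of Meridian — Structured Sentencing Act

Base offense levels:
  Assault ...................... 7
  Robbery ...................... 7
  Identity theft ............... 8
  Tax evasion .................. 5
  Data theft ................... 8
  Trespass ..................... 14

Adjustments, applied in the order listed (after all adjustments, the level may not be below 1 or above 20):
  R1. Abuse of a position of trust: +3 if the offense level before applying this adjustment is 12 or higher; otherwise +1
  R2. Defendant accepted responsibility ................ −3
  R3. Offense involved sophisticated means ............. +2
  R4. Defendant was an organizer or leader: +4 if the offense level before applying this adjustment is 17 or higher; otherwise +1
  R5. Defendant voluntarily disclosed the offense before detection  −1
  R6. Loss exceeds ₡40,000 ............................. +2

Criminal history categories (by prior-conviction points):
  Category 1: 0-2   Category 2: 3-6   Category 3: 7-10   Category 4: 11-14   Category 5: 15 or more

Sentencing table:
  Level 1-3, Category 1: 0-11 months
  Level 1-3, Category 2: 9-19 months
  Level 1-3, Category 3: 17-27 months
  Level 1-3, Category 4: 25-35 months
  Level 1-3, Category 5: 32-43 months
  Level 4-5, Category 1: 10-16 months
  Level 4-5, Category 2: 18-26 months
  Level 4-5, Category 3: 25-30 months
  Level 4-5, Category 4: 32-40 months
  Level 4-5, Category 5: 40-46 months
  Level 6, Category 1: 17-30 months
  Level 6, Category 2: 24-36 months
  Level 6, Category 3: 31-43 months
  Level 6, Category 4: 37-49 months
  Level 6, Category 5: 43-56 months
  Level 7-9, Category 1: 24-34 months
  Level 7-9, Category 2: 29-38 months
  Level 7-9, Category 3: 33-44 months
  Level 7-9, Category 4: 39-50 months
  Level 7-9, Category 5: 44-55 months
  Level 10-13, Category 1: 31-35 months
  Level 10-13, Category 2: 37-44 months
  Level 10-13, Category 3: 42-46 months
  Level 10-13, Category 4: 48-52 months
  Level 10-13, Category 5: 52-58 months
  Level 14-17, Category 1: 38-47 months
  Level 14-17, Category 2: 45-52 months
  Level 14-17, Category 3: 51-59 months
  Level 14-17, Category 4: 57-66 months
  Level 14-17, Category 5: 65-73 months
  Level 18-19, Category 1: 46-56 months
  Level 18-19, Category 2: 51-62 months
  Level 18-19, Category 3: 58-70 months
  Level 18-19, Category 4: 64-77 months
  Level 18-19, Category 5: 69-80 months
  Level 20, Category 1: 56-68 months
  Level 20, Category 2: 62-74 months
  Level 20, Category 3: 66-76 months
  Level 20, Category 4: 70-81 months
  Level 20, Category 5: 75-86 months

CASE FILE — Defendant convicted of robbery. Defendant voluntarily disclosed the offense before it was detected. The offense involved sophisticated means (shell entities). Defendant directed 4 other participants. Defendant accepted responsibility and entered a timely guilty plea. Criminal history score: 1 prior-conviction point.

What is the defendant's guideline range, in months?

17-30 months

Base offense level for robbery: 7.
R2 applies: 7 − 3 = 4.
R3 applies: 4 + 2 = 6.
R4 applies (level before this adjustment is 6 < 17, so +1): 6 + 1 = 7.
R5 applies: 7 − 1 = 6.
Final offense level: 6.
Criminal history: 1 prior point → Category 1 (0-2).
Level 6 falls in the 6 band.
Grid: Level 6 × Category 1 = 17-30 months.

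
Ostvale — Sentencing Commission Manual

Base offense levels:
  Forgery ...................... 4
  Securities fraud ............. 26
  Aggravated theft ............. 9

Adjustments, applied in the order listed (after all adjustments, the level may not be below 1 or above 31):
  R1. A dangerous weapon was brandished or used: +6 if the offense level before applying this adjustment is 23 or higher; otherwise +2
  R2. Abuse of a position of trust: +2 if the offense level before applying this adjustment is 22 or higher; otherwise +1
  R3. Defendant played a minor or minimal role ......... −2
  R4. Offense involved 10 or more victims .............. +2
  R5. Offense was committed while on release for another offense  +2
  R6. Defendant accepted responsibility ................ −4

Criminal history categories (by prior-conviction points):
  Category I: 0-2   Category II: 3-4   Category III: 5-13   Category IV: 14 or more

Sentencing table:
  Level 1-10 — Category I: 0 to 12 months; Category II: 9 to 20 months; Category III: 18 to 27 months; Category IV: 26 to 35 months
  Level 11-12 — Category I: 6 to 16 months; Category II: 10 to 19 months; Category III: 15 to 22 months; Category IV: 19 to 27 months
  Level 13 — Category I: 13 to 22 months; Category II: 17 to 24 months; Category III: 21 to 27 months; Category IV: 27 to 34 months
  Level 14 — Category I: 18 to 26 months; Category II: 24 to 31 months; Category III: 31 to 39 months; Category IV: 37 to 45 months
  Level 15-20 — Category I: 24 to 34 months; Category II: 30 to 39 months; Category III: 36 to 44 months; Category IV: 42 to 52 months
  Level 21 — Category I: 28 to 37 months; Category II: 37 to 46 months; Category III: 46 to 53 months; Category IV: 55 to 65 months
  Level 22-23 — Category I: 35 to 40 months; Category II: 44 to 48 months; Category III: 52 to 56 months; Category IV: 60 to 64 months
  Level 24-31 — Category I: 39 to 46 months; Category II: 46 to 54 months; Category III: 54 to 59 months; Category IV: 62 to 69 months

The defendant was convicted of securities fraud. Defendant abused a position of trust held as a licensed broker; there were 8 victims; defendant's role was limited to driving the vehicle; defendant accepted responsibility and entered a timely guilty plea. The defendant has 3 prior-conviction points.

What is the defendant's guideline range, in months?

Base offense level for securities fraud: 26.
R2 applies (level before this adjustment is 26 ≥ 22, so +2): 26 + 2 = 28.
R3 applies: 28 − 2 = 26.
R6 applies: 26 − 4 = 22.
Final offense level: 22.
Criminal history: 3 prior points → Category II (3-4).
Level 22 falls in the 22-23 band.
Grid: Level 22-23 × Category II = 44-48 months.

44-48 months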